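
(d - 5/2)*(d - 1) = d^2 - 7*d/2 + 5/2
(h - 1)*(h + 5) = h^2 + 4*h - 5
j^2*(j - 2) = j^3 - 2*j^2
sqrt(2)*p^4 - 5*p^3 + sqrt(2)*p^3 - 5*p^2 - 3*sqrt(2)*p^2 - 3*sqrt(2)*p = p*(p + 1)*(p - 3*sqrt(2))*(sqrt(2)*p + 1)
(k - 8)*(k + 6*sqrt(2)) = k^2 - 8*k + 6*sqrt(2)*k - 48*sqrt(2)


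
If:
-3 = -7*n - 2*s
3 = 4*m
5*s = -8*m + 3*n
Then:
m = 3/4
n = 27/41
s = -33/41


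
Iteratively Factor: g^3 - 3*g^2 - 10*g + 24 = (g - 4)*(g^2 + g - 6) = (g - 4)*(g - 2)*(g + 3)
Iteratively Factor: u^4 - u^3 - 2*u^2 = (u - 2)*(u^3 + u^2) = u*(u - 2)*(u^2 + u) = u*(u - 2)*(u + 1)*(u)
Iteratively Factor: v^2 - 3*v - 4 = (v + 1)*(v - 4)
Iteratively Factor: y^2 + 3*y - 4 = (y + 4)*(y - 1)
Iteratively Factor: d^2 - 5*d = (d - 5)*(d)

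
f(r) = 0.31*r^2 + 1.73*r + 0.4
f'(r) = 0.62*r + 1.73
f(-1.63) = -1.60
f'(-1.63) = 0.72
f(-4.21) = -1.39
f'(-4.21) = -0.88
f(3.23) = 9.22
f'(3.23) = 3.73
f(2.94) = 8.17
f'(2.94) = 3.55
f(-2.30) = -1.94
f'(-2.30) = 0.30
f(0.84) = 2.07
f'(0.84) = 2.25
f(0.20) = 0.76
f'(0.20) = 1.85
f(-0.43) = -0.29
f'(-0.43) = 1.46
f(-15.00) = 44.20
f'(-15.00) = -7.57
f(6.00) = 21.94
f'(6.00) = 5.45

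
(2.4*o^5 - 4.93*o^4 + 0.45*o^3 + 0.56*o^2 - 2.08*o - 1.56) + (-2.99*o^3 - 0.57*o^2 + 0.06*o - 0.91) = 2.4*o^5 - 4.93*o^4 - 2.54*o^3 - 0.0099999999999999*o^2 - 2.02*o - 2.47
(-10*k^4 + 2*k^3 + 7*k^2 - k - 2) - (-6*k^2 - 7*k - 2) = -10*k^4 + 2*k^3 + 13*k^2 + 6*k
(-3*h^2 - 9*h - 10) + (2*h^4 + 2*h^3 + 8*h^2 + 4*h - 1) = 2*h^4 + 2*h^3 + 5*h^2 - 5*h - 11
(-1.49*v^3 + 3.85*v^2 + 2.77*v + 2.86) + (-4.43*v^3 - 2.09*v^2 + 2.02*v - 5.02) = -5.92*v^3 + 1.76*v^2 + 4.79*v - 2.16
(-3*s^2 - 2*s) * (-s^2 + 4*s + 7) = 3*s^4 - 10*s^3 - 29*s^2 - 14*s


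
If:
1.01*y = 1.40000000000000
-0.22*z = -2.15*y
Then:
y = 1.39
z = 13.55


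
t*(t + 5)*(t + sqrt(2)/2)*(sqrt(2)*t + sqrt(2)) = sqrt(2)*t^4 + t^3 + 6*sqrt(2)*t^3 + 6*t^2 + 5*sqrt(2)*t^2 + 5*t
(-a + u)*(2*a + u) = -2*a^2 + a*u + u^2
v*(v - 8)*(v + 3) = v^3 - 5*v^2 - 24*v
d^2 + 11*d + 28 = (d + 4)*(d + 7)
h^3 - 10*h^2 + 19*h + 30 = (h - 6)*(h - 5)*(h + 1)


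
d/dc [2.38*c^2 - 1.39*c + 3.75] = 4.76*c - 1.39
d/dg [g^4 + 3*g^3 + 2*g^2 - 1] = g*(4*g^2 + 9*g + 4)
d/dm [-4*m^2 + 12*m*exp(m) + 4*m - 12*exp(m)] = 12*m*exp(m) - 8*m + 4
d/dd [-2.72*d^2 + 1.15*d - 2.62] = 1.15 - 5.44*d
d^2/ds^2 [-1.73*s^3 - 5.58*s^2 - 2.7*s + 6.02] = -10.38*s - 11.16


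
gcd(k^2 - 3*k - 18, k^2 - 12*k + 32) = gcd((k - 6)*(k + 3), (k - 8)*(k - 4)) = 1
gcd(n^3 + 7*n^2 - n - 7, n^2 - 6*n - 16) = 1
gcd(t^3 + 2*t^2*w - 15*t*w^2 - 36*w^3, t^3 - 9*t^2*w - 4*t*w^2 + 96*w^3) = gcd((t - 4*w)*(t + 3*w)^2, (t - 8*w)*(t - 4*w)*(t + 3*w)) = t^2 - t*w - 12*w^2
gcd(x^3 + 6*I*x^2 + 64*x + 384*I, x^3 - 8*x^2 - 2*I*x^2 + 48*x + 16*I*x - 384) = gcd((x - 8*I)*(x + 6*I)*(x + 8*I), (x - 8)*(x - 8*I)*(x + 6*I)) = x^2 - 2*I*x + 48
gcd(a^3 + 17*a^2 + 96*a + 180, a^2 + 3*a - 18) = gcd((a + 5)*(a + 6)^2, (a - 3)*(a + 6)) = a + 6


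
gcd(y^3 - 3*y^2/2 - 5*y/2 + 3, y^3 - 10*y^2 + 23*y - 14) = y^2 - 3*y + 2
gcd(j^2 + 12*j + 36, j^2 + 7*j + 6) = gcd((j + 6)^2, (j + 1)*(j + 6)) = j + 6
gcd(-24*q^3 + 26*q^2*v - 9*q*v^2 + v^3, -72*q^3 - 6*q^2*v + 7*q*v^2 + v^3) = 3*q - v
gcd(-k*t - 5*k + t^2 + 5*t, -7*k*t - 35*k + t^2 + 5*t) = t + 5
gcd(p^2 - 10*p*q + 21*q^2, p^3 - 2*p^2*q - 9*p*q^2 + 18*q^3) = p - 3*q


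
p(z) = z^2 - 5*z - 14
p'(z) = 2*z - 5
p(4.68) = -15.50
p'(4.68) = 4.36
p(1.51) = -19.27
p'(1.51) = -1.98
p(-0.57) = -10.83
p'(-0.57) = -6.14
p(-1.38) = -5.20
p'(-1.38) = -7.76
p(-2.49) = 4.65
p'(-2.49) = -9.98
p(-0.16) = -13.17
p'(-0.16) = -5.32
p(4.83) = -14.82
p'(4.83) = 4.66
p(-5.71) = 47.15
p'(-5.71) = -16.42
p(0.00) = -14.00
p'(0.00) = -5.00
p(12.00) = 70.00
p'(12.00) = 19.00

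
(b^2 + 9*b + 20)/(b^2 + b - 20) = (b + 4)/(b - 4)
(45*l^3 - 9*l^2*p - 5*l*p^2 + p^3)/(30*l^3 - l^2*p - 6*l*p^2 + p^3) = (3*l + p)/(2*l + p)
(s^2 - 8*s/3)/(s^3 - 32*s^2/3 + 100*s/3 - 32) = s/(s^2 - 8*s + 12)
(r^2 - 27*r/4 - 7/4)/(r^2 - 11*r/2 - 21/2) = (4*r + 1)/(2*(2*r + 3))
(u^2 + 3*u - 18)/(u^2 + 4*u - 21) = (u + 6)/(u + 7)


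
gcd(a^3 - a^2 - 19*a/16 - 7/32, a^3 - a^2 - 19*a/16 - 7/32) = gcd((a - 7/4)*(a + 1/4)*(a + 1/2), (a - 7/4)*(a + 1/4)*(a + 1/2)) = a^3 - a^2 - 19*a/16 - 7/32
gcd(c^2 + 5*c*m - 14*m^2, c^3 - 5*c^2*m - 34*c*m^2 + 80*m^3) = c - 2*m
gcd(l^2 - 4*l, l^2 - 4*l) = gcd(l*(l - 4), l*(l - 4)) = l^2 - 4*l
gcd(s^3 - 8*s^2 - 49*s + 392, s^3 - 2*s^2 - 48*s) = s - 8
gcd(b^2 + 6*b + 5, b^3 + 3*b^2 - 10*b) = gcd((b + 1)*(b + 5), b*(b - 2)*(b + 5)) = b + 5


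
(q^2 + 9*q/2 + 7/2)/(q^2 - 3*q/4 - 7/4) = 2*(2*q + 7)/(4*q - 7)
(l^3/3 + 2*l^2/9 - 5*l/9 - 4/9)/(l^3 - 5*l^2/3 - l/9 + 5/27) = 3*(3*l^3 + 2*l^2 - 5*l - 4)/(27*l^3 - 45*l^2 - 3*l + 5)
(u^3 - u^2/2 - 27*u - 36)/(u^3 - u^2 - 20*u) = (u^2 - 9*u/2 - 9)/(u*(u - 5))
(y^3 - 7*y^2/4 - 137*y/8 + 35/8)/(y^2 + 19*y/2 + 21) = (4*y^2 - 21*y + 5)/(4*(y + 6))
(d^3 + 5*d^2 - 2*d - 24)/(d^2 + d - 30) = (d^3 + 5*d^2 - 2*d - 24)/(d^2 + d - 30)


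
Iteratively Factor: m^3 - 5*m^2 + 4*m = (m - 1)*(m^2 - 4*m) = (m - 4)*(m - 1)*(m)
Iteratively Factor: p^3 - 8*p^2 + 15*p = (p)*(p^2 - 8*p + 15) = p*(p - 3)*(p - 5)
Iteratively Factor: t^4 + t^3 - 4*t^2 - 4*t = (t + 1)*(t^3 - 4*t) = t*(t + 1)*(t^2 - 4) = t*(t + 1)*(t + 2)*(t - 2)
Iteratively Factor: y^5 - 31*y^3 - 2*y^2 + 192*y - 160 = (y + 4)*(y^4 - 4*y^3 - 15*y^2 + 58*y - 40) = (y - 5)*(y + 4)*(y^3 + y^2 - 10*y + 8) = (y - 5)*(y - 2)*(y + 4)*(y^2 + 3*y - 4) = (y - 5)*(y - 2)*(y - 1)*(y + 4)*(y + 4)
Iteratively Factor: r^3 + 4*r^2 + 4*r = (r)*(r^2 + 4*r + 4) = r*(r + 2)*(r + 2)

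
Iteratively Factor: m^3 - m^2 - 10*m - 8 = (m + 1)*(m^2 - 2*m - 8) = (m - 4)*(m + 1)*(m + 2)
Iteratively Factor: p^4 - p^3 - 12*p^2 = (p - 4)*(p^3 + 3*p^2) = p*(p - 4)*(p^2 + 3*p) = p*(p - 4)*(p + 3)*(p)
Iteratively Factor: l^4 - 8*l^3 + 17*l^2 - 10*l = (l)*(l^3 - 8*l^2 + 17*l - 10) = l*(l - 1)*(l^2 - 7*l + 10) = l*(l - 5)*(l - 1)*(l - 2)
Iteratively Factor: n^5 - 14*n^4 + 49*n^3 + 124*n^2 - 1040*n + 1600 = (n - 4)*(n^4 - 10*n^3 + 9*n^2 + 160*n - 400) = (n - 5)*(n - 4)*(n^3 - 5*n^2 - 16*n + 80) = (n - 5)*(n - 4)*(n + 4)*(n^2 - 9*n + 20) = (n - 5)*(n - 4)^2*(n + 4)*(n - 5)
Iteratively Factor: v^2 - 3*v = (v - 3)*(v)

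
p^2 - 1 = (p - 1)*(p + 1)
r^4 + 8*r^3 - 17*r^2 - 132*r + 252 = (r - 3)*(r - 2)*(r + 6)*(r + 7)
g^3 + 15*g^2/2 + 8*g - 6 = (g - 1/2)*(g + 2)*(g + 6)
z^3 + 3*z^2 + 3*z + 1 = (z + 1)^3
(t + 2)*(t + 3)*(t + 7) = t^3 + 12*t^2 + 41*t + 42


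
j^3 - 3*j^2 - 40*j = j*(j - 8)*(j + 5)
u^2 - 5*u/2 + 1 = (u - 2)*(u - 1/2)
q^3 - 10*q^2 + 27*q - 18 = (q - 6)*(q - 3)*(q - 1)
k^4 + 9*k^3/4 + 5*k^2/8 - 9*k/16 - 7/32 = (k - 1/2)*(k + 1/2)^2*(k + 7/4)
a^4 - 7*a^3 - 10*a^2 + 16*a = a*(a - 8)*(a - 1)*(a + 2)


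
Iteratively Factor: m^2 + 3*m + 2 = (m + 1)*(m + 2)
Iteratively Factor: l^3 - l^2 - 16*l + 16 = (l - 1)*(l^2 - 16) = (l - 1)*(l + 4)*(l - 4)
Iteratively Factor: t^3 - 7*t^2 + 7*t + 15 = (t - 5)*(t^2 - 2*t - 3) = (t - 5)*(t - 3)*(t + 1)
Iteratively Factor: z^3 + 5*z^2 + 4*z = (z + 4)*(z^2 + z) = (z + 1)*(z + 4)*(z)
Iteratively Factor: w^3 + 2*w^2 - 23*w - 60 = (w + 3)*(w^2 - w - 20) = (w - 5)*(w + 3)*(w + 4)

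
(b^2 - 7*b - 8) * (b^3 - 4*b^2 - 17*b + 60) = b^5 - 11*b^4 + 3*b^3 + 211*b^2 - 284*b - 480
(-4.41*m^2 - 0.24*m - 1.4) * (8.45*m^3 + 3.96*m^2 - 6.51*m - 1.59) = -37.2645*m^5 - 19.4916*m^4 + 15.9287*m^3 + 3.0303*m^2 + 9.4956*m + 2.226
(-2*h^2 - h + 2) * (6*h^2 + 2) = -12*h^4 - 6*h^3 + 8*h^2 - 2*h + 4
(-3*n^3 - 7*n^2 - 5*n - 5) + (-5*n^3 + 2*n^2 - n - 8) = -8*n^3 - 5*n^2 - 6*n - 13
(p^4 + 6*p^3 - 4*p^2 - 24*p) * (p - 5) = p^5 + p^4 - 34*p^3 - 4*p^2 + 120*p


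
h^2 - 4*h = h*(h - 4)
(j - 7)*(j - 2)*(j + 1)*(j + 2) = j^4 - 6*j^3 - 11*j^2 + 24*j + 28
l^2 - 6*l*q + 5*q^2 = (l - 5*q)*(l - q)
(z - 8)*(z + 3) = z^2 - 5*z - 24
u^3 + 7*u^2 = u^2*(u + 7)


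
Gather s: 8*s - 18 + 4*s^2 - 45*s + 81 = 4*s^2 - 37*s + 63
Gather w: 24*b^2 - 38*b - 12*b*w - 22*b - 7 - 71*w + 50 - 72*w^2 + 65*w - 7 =24*b^2 - 60*b - 72*w^2 + w*(-12*b - 6) + 36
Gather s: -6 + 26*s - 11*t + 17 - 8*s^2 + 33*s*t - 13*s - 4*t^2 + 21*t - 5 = -8*s^2 + s*(33*t + 13) - 4*t^2 + 10*t + 6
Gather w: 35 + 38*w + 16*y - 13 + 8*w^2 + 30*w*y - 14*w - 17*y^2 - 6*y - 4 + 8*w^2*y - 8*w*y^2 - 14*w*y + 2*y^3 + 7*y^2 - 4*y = w^2*(8*y + 8) + w*(-8*y^2 + 16*y + 24) + 2*y^3 - 10*y^2 + 6*y + 18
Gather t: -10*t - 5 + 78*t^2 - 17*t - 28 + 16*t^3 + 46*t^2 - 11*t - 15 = 16*t^3 + 124*t^2 - 38*t - 48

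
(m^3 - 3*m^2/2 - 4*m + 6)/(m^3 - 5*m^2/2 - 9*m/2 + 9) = (m - 2)/(m - 3)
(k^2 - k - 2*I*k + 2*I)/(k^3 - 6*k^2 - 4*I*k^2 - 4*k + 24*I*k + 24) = (k - 1)/(k^2 - 2*k*(3 + I) + 12*I)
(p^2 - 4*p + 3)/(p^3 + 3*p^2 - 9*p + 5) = (p - 3)/(p^2 + 4*p - 5)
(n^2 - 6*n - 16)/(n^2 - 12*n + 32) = (n + 2)/(n - 4)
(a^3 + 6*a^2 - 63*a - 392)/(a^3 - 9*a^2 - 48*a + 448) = (a + 7)/(a - 8)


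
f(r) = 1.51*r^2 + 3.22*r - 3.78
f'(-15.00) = -42.08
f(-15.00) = 287.67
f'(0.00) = 3.22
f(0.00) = -3.78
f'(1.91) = 8.99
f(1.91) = 7.88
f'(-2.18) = -3.36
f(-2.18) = -3.62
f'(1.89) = 8.93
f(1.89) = 7.70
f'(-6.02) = -14.96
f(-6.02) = 31.56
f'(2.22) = 9.92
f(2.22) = 10.81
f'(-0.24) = 2.50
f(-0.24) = -4.47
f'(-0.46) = 1.83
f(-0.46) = -4.94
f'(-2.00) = -2.82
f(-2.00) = -4.18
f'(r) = 3.02*r + 3.22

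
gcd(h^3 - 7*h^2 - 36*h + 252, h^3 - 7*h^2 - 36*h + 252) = h^3 - 7*h^2 - 36*h + 252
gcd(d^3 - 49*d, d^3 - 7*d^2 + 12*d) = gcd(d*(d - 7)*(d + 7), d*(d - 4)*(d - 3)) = d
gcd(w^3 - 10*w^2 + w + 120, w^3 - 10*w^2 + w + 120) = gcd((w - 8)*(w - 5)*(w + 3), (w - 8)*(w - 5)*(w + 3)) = w^3 - 10*w^2 + w + 120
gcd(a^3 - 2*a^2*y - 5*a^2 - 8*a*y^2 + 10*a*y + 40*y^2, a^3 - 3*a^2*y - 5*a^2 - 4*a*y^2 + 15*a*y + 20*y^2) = -a^2 + 4*a*y + 5*a - 20*y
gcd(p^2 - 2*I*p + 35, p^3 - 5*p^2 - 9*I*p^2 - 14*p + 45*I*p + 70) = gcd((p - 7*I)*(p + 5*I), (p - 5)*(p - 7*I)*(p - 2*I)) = p - 7*I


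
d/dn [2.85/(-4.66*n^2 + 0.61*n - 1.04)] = (26.562*n - 1.7385)/(4.66*n^2 - 0.61*n + 1.04)^2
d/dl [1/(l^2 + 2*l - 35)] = 2*(-l - 1)/(l^2 + 2*l - 35)^2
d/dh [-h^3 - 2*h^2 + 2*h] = -3*h^2 - 4*h + 2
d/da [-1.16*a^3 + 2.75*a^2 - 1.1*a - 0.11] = -3.48*a^2 + 5.5*a - 1.1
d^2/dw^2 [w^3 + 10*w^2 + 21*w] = 6*w + 20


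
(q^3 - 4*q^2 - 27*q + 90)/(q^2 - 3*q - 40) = (q^2 - 9*q + 18)/(q - 8)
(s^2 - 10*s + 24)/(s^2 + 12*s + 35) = (s^2 - 10*s + 24)/(s^2 + 12*s + 35)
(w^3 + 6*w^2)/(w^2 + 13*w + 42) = w^2/(w + 7)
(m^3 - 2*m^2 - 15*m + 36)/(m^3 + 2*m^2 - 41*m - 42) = (m^3 - 2*m^2 - 15*m + 36)/(m^3 + 2*m^2 - 41*m - 42)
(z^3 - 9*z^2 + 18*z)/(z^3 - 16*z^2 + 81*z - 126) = z/(z - 7)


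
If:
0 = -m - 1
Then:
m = -1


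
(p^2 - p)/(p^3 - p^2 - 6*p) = (1 - p)/(-p^2 + p + 6)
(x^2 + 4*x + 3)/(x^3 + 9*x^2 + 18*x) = (x + 1)/(x*(x + 6))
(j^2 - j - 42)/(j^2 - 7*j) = (j + 6)/j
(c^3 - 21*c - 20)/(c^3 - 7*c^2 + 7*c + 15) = (c + 4)/(c - 3)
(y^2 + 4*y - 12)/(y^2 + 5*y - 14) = (y + 6)/(y + 7)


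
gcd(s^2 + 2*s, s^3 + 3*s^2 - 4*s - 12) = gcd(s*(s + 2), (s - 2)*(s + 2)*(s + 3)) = s + 2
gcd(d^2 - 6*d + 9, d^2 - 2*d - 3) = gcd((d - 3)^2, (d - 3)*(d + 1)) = d - 3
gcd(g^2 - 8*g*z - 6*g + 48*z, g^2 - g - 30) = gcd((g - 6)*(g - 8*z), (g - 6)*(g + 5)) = g - 6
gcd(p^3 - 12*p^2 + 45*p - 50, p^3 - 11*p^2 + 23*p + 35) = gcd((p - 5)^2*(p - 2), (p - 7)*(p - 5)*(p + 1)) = p - 5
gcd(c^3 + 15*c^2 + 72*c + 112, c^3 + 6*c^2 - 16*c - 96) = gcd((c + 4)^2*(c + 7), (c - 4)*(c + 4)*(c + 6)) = c + 4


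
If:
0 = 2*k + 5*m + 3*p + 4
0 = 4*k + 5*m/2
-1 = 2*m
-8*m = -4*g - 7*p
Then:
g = 23/96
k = 5/16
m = -1/2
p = -17/24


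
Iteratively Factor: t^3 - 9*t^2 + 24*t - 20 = (t - 5)*(t^2 - 4*t + 4) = (t - 5)*(t - 2)*(t - 2)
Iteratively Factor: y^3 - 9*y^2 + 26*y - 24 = (y - 3)*(y^2 - 6*y + 8) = (y - 3)*(y - 2)*(y - 4)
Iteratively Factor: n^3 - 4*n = (n + 2)*(n^2 - 2*n) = n*(n + 2)*(n - 2)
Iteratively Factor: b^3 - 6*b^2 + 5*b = (b - 5)*(b^2 - b) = (b - 5)*(b - 1)*(b)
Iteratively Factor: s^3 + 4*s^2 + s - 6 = (s + 2)*(s^2 + 2*s - 3) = (s + 2)*(s + 3)*(s - 1)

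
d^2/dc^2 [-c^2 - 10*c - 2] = -2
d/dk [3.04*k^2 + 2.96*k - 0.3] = 6.08*k + 2.96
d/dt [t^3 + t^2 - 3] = t*(3*t + 2)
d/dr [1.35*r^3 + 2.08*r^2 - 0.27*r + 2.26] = 4.05*r^2 + 4.16*r - 0.27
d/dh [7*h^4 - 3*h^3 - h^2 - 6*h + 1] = 28*h^3 - 9*h^2 - 2*h - 6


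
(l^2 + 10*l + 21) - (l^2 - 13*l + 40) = 23*l - 19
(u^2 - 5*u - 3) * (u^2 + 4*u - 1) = u^4 - u^3 - 24*u^2 - 7*u + 3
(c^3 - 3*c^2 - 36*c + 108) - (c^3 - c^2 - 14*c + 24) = -2*c^2 - 22*c + 84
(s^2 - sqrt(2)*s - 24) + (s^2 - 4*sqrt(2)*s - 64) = 2*s^2 - 5*sqrt(2)*s - 88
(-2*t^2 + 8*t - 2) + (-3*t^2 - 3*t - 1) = -5*t^2 + 5*t - 3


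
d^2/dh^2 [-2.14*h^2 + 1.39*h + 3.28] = -4.28000000000000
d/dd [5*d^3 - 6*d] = 15*d^2 - 6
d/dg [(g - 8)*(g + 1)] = 2*g - 7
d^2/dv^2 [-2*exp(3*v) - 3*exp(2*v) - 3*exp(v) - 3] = (-18*exp(2*v) - 12*exp(v) - 3)*exp(v)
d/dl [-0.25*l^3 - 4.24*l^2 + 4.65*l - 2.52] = -0.75*l^2 - 8.48*l + 4.65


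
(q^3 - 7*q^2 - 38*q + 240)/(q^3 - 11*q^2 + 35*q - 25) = (q^2 - 2*q - 48)/(q^2 - 6*q + 5)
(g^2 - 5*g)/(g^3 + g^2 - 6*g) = (g - 5)/(g^2 + g - 6)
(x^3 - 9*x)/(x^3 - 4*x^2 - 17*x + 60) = x*(x + 3)/(x^2 - x - 20)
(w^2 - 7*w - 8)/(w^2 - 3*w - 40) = (w + 1)/(w + 5)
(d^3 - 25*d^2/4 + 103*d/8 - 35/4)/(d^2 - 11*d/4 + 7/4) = (d^2 - 9*d/2 + 5)/(d - 1)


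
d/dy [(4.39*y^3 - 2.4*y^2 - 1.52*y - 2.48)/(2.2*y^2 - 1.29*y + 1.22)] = (9.658*y^4 - 11.3262*y^3 + 22.5074*y^2 + 5.056*y - 5.0536)/(4.84*y^4 - 5.676*y^3 + 7.0321*y^2 - 3.1476*y + 1.4884)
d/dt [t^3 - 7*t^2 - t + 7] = 3*t^2 - 14*t - 1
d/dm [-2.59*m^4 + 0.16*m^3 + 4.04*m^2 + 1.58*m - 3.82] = -10.36*m^3 + 0.48*m^2 + 8.08*m + 1.58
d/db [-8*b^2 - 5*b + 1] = -16*b - 5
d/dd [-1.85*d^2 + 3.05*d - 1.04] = 3.05 - 3.7*d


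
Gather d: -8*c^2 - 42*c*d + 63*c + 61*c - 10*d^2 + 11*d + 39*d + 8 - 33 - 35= -8*c^2 + 124*c - 10*d^2 + d*(50 - 42*c) - 60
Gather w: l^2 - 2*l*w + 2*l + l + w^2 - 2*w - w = l^2 + 3*l + w^2 + w*(-2*l - 3)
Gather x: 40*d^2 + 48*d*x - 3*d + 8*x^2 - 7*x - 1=40*d^2 - 3*d + 8*x^2 + x*(48*d - 7) - 1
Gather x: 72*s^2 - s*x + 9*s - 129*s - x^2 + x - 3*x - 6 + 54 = 72*s^2 - 120*s - x^2 + x*(-s - 2) + 48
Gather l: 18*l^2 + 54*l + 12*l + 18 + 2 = 18*l^2 + 66*l + 20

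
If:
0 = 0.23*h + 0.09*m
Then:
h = -0.391304347826087*m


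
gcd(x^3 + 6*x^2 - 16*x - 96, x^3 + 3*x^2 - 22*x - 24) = x^2 + 2*x - 24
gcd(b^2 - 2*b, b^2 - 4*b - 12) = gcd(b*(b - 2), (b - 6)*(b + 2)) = 1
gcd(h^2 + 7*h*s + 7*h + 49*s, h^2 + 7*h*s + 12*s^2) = 1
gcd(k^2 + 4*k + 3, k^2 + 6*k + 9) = k + 3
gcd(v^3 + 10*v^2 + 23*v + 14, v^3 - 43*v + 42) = v + 7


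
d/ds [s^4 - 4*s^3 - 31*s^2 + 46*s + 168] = 4*s^3 - 12*s^2 - 62*s + 46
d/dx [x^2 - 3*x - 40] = 2*x - 3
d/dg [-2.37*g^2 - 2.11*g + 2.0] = -4.74*g - 2.11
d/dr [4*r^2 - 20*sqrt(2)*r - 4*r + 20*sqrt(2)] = 8*r - 20*sqrt(2) - 4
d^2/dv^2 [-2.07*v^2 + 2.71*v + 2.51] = -4.14000000000000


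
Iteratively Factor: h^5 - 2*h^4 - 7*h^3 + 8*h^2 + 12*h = (h - 3)*(h^4 + h^3 - 4*h^2 - 4*h) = (h - 3)*(h + 2)*(h^3 - h^2 - 2*h) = h*(h - 3)*(h + 2)*(h^2 - h - 2) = h*(h - 3)*(h + 1)*(h + 2)*(h - 2)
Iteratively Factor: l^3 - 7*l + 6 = (l - 1)*(l^2 + l - 6) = (l - 2)*(l - 1)*(l + 3)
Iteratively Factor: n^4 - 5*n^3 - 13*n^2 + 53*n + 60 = (n + 3)*(n^3 - 8*n^2 + 11*n + 20) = (n - 4)*(n + 3)*(n^2 - 4*n - 5) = (n - 4)*(n + 1)*(n + 3)*(n - 5)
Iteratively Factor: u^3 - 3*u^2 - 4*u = (u + 1)*(u^2 - 4*u) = (u - 4)*(u + 1)*(u)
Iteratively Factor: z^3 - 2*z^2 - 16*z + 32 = (z - 2)*(z^2 - 16) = (z - 4)*(z - 2)*(z + 4)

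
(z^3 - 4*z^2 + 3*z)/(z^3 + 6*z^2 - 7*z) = (z - 3)/(z + 7)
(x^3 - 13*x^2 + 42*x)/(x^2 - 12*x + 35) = x*(x - 6)/(x - 5)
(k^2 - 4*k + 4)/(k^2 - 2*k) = (k - 2)/k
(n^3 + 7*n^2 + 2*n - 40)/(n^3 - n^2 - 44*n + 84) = (n^2 + 9*n + 20)/(n^2 + n - 42)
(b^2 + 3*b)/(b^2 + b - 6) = b/(b - 2)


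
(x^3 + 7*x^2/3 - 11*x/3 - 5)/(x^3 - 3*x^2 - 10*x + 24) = (3*x^2 - 2*x - 5)/(3*(x^2 - 6*x + 8))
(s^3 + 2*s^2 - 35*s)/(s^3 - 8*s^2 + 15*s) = (s + 7)/(s - 3)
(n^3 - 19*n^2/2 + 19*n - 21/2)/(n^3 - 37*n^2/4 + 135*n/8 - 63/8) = 4*(n - 1)/(4*n - 3)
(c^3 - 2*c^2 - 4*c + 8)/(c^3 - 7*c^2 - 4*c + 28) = (c - 2)/(c - 7)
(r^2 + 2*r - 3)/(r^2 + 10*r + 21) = (r - 1)/(r + 7)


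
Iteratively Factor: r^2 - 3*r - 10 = (r - 5)*(r + 2)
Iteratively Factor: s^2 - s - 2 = (s - 2)*(s + 1)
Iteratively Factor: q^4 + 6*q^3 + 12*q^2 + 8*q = (q + 2)*(q^3 + 4*q^2 + 4*q) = (q + 2)^2*(q^2 + 2*q) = q*(q + 2)^2*(q + 2)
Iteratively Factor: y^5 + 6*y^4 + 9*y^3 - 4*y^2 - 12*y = (y + 3)*(y^4 + 3*y^3 - 4*y) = (y + 2)*(y + 3)*(y^3 + y^2 - 2*y) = (y - 1)*(y + 2)*(y + 3)*(y^2 + 2*y) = (y - 1)*(y + 2)^2*(y + 3)*(y)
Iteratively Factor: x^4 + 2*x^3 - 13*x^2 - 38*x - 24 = (x - 4)*(x^3 + 6*x^2 + 11*x + 6) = (x - 4)*(x + 1)*(x^2 + 5*x + 6) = (x - 4)*(x + 1)*(x + 2)*(x + 3)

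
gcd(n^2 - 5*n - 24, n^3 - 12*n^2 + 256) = n - 8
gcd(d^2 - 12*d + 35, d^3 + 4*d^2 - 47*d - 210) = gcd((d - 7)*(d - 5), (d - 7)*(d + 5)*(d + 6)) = d - 7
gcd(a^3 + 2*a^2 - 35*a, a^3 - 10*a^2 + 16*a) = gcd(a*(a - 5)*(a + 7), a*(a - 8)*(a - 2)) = a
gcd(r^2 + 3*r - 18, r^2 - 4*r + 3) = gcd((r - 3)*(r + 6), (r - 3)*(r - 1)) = r - 3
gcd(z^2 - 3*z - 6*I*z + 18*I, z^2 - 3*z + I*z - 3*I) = z - 3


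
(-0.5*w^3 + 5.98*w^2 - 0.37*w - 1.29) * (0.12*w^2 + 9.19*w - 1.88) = -0.06*w^5 - 3.8774*w^4 + 55.8518*w^3 - 14.7975*w^2 - 11.1595*w + 2.4252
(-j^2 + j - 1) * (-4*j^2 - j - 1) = 4*j^4 - 3*j^3 + 4*j^2 + 1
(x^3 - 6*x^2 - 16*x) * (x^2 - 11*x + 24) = x^5 - 17*x^4 + 74*x^3 + 32*x^2 - 384*x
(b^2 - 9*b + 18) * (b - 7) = b^3 - 16*b^2 + 81*b - 126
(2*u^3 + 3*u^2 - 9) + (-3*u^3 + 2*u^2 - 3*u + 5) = -u^3 + 5*u^2 - 3*u - 4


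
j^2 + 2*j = j*(j + 2)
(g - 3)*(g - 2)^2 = g^3 - 7*g^2 + 16*g - 12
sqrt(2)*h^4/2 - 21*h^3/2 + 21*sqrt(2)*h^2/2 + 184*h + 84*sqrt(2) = (h - 7*sqrt(2))*(h - 6*sqrt(2))*(h + 2*sqrt(2))*(sqrt(2)*h/2 + 1/2)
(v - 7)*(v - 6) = v^2 - 13*v + 42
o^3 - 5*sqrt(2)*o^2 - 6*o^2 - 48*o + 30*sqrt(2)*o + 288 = (o - 6)*(o - 8*sqrt(2))*(o + 3*sqrt(2))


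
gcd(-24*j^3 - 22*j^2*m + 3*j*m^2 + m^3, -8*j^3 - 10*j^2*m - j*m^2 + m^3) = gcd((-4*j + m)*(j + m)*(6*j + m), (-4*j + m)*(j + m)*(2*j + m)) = 4*j^2 + 3*j*m - m^2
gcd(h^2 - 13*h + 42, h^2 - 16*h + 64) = 1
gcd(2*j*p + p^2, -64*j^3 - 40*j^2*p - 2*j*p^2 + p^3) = 2*j + p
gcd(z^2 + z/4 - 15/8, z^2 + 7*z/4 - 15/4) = z - 5/4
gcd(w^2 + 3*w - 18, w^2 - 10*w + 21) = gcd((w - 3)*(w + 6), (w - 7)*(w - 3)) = w - 3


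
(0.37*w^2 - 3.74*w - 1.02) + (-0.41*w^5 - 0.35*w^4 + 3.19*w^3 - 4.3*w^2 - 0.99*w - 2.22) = -0.41*w^5 - 0.35*w^4 + 3.19*w^3 - 3.93*w^2 - 4.73*w - 3.24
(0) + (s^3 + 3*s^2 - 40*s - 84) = s^3 + 3*s^2 - 40*s - 84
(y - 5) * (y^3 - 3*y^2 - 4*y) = y^4 - 8*y^3 + 11*y^2 + 20*y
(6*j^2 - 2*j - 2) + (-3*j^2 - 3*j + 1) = 3*j^2 - 5*j - 1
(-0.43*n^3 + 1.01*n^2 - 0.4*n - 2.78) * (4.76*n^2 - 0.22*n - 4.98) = -2.0468*n^5 + 4.9022*n^4 + 0.0152*n^3 - 18.1746*n^2 + 2.6036*n + 13.8444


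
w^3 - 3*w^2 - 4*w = w*(w - 4)*(w + 1)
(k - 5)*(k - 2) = k^2 - 7*k + 10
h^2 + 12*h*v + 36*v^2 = (h + 6*v)^2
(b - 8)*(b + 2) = b^2 - 6*b - 16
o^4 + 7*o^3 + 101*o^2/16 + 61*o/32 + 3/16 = (o + 1/4)^2*(o + 1/2)*(o + 6)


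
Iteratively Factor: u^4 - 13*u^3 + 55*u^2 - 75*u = (u - 5)*(u^3 - 8*u^2 + 15*u) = (u - 5)^2*(u^2 - 3*u) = u*(u - 5)^2*(u - 3)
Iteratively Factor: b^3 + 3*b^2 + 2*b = (b + 1)*(b^2 + 2*b) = b*(b + 1)*(b + 2)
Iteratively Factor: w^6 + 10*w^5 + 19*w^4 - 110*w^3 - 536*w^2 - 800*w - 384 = (w + 3)*(w^5 + 7*w^4 - 2*w^3 - 104*w^2 - 224*w - 128) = (w + 3)*(w + 4)*(w^4 + 3*w^3 - 14*w^2 - 48*w - 32) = (w - 4)*(w + 3)*(w + 4)*(w^3 + 7*w^2 + 14*w + 8) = (w - 4)*(w + 2)*(w + 3)*(w + 4)*(w^2 + 5*w + 4) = (w - 4)*(w + 1)*(w + 2)*(w + 3)*(w + 4)*(w + 4)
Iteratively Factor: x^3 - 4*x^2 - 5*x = (x - 5)*(x^2 + x) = (x - 5)*(x + 1)*(x)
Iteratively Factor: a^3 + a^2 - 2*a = (a)*(a^2 + a - 2) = a*(a + 2)*(a - 1)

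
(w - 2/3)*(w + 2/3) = w^2 - 4/9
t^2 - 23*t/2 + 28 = (t - 8)*(t - 7/2)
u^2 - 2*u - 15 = (u - 5)*(u + 3)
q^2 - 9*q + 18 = (q - 6)*(q - 3)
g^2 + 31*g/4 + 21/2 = (g + 7/4)*(g + 6)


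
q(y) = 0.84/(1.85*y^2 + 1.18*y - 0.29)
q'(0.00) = -11.79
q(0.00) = -2.90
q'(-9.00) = 0.00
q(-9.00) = 0.01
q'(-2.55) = 0.09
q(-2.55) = 0.10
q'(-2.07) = 0.20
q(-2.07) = 0.16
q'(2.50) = -0.04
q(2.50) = 0.06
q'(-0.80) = 598.08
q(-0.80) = -16.80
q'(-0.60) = 7.93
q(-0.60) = -2.53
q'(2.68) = -0.04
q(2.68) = 0.05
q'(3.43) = -0.02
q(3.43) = 0.03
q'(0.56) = -3.02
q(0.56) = 0.88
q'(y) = 0.84*(-3.7*y - 1.18)/(1.85*y^2 + 1.18*y - 0.29)^2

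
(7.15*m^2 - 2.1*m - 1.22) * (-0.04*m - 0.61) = -0.286*m^3 - 4.2775*m^2 + 1.3298*m + 0.7442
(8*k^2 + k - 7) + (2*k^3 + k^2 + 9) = 2*k^3 + 9*k^2 + k + 2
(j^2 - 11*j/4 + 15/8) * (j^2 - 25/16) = j^4 - 11*j^3/4 + 5*j^2/16 + 275*j/64 - 375/128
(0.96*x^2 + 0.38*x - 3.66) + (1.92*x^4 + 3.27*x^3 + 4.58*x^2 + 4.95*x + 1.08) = 1.92*x^4 + 3.27*x^3 + 5.54*x^2 + 5.33*x - 2.58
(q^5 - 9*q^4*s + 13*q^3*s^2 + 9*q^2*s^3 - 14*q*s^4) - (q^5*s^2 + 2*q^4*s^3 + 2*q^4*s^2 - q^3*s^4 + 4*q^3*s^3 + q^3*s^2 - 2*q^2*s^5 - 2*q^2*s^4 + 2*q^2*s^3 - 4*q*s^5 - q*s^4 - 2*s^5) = -q^5*s^2 + q^5 - 2*q^4*s^3 - 2*q^4*s^2 - 9*q^4*s + q^3*s^4 - 4*q^3*s^3 + 12*q^3*s^2 + 2*q^2*s^5 + 2*q^2*s^4 + 7*q^2*s^3 + 4*q*s^5 - 13*q*s^4 + 2*s^5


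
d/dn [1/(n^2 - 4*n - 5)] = 2*(2 - n)/(-n^2 + 4*n + 5)^2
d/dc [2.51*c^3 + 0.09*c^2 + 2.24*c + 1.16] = 7.53*c^2 + 0.18*c + 2.24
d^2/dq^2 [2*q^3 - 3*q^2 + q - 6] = 12*q - 6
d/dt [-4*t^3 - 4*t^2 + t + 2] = -12*t^2 - 8*t + 1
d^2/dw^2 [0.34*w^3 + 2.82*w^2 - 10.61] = 2.04*w + 5.64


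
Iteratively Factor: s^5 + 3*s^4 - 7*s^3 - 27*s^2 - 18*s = (s + 1)*(s^4 + 2*s^3 - 9*s^2 - 18*s) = (s - 3)*(s + 1)*(s^3 + 5*s^2 + 6*s) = (s - 3)*(s + 1)*(s + 3)*(s^2 + 2*s) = (s - 3)*(s + 1)*(s + 2)*(s + 3)*(s)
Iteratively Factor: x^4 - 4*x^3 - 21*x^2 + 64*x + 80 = (x + 1)*(x^3 - 5*x^2 - 16*x + 80) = (x - 4)*(x + 1)*(x^2 - x - 20) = (x - 4)*(x + 1)*(x + 4)*(x - 5)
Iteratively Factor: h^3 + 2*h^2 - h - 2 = (h + 2)*(h^2 - 1) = (h - 1)*(h + 2)*(h + 1)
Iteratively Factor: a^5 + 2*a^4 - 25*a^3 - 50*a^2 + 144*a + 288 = (a + 4)*(a^4 - 2*a^3 - 17*a^2 + 18*a + 72) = (a + 2)*(a + 4)*(a^3 - 4*a^2 - 9*a + 36) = (a - 3)*(a + 2)*(a + 4)*(a^2 - a - 12) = (a - 4)*(a - 3)*(a + 2)*(a + 4)*(a + 3)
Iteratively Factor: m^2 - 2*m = (m - 2)*(m)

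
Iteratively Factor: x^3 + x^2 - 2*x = (x)*(x^2 + x - 2) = x*(x + 2)*(x - 1)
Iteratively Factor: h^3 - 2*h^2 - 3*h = (h - 3)*(h^2 + h) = h*(h - 3)*(h + 1)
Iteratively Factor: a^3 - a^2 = (a)*(a^2 - a) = a^2*(a - 1)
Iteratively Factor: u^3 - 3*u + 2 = (u + 2)*(u^2 - 2*u + 1) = (u - 1)*(u + 2)*(u - 1)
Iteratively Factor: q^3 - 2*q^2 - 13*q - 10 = (q + 2)*(q^2 - 4*q - 5) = (q - 5)*(q + 2)*(q + 1)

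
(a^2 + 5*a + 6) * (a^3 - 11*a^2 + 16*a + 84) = a^5 - 6*a^4 - 33*a^3 + 98*a^2 + 516*a + 504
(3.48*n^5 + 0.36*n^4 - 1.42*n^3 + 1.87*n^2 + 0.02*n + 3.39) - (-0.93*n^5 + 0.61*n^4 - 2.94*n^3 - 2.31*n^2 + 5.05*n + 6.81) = 4.41*n^5 - 0.25*n^4 + 1.52*n^3 + 4.18*n^2 - 5.03*n - 3.42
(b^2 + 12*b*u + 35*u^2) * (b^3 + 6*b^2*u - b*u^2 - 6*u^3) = b^5 + 18*b^4*u + 106*b^3*u^2 + 192*b^2*u^3 - 107*b*u^4 - 210*u^5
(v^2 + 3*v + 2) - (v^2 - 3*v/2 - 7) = 9*v/2 + 9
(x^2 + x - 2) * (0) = 0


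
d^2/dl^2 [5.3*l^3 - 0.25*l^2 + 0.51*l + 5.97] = 31.8*l - 0.5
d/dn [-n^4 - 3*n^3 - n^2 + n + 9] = -4*n^3 - 9*n^2 - 2*n + 1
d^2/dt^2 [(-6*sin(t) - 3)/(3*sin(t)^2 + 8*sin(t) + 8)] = 6*(9*sin(t)^5 - 6*sin(t)^4 - 126*sin(t)^3 - 107*sin(t)^2 + 104*sin(t) + 88)/(3*sin(t)^2 + 8*sin(t) + 8)^3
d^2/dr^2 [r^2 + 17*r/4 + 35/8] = 2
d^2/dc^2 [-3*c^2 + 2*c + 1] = -6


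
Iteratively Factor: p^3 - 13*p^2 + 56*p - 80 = (p - 5)*(p^2 - 8*p + 16) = (p - 5)*(p - 4)*(p - 4)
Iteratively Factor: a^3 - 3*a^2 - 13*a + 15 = (a - 5)*(a^2 + 2*a - 3) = (a - 5)*(a - 1)*(a + 3)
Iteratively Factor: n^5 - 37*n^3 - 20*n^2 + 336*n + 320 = (n + 4)*(n^4 - 4*n^3 - 21*n^2 + 64*n + 80) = (n + 1)*(n + 4)*(n^3 - 5*n^2 - 16*n + 80) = (n - 4)*(n + 1)*(n + 4)*(n^2 - n - 20) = (n - 4)*(n + 1)*(n + 4)^2*(n - 5)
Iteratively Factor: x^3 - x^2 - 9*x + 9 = (x - 1)*(x^2 - 9) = (x - 3)*(x - 1)*(x + 3)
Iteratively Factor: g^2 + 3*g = (g)*(g + 3)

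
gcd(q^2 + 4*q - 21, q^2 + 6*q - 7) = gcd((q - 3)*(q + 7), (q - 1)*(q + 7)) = q + 7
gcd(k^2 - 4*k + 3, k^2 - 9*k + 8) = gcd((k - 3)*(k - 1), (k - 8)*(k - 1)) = k - 1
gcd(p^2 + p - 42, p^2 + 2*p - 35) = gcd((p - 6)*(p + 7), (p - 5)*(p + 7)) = p + 7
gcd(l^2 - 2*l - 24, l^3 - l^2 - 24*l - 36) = l - 6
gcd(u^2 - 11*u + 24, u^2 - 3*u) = u - 3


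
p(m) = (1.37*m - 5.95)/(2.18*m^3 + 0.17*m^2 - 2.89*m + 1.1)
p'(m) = (1.37*m - 5.95)*(-6.54*m^2 - 0.34*m + 2.89)/(2.18*m^3 + 0.17*m^2 - 2.89*m + 1.1)^2 + 1.37/(2.18*m^3 + 0.17*m^2 - 2.89*m + 1.1)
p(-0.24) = -3.54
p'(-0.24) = -4.41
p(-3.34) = 0.15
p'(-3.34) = 0.13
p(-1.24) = -9.70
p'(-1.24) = 84.70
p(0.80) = -374.54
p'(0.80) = 45408.51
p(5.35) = 0.00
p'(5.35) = 0.00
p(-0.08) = -4.55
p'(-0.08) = -8.80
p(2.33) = -0.12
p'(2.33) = 0.24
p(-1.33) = -67.20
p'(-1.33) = 4790.98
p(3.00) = -0.03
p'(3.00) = 0.06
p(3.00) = -0.03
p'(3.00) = 0.06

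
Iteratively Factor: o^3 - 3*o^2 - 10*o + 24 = (o + 3)*(o^2 - 6*o + 8) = (o - 4)*(o + 3)*(o - 2)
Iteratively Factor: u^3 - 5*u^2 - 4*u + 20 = (u - 5)*(u^2 - 4) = (u - 5)*(u - 2)*(u + 2)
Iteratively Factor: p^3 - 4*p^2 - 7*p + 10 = (p + 2)*(p^2 - 6*p + 5) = (p - 1)*(p + 2)*(p - 5)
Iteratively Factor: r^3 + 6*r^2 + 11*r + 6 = (r + 2)*(r^2 + 4*r + 3) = (r + 2)*(r + 3)*(r + 1)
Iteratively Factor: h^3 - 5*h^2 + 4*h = (h)*(h^2 - 5*h + 4) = h*(h - 4)*(h - 1)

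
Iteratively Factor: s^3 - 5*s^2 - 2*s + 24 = (s + 2)*(s^2 - 7*s + 12) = (s - 4)*(s + 2)*(s - 3)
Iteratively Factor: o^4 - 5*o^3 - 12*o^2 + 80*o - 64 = (o - 4)*(o^3 - o^2 - 16*o + 16) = (o - 4)*(o + 4)*(o^2 - 5*o + 4) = (o - 4)*(o - 1)*(o + 4)*(o - 4)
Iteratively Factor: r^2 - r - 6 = (r + 2)*(r - 3)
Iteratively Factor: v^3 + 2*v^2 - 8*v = (v)*(v^2 + 2*v - 8) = v*(v - 2)*(v + 4)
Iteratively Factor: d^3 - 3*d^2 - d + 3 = (d + 1)*(d^2 - 4*d + 3) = (d - 1)*(d + 1)*(d - 3)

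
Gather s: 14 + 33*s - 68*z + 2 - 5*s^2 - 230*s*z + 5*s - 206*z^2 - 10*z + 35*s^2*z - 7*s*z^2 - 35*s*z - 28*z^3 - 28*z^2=s^2*(35*z - 5) + s*(-7*z^2 - 265*z + 38) - 28*z^3 - 234*z^2 - 78*z + 16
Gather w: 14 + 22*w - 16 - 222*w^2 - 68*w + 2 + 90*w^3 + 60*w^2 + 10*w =90*w^3 - 162*w^2 - 36*w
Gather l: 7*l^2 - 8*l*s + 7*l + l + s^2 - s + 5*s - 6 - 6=7*l^2 + l*(8 - 8*s) + s^2 + 4*s - 12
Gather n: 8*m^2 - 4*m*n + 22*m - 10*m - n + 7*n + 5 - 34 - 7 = 8*m^2 + 12*m + n*(6 - 4*m) - 36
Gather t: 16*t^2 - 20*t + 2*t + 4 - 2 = 16*t^2 - 18*t + 2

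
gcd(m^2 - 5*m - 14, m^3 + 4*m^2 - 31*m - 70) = m + 2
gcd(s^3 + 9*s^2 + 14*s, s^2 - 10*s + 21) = 1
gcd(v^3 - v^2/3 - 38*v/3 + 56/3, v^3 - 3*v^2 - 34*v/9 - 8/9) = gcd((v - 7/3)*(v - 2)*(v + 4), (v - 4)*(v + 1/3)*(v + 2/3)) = 1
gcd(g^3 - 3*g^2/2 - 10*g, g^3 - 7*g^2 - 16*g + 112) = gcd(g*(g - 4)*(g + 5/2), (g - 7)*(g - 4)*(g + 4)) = g - 4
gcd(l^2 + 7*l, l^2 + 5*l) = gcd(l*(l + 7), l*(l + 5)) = l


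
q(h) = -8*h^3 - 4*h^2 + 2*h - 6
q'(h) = -24*h^2 - 8*h + 2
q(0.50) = -7.00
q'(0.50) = -8.00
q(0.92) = -13.78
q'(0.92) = -25.67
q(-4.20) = 507.74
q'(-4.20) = -387.76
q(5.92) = -1794.14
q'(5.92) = -886.47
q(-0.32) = -6.79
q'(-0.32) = 2.10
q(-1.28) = 1.66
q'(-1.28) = -27.08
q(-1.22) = 0.13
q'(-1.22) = -23.96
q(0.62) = -8.20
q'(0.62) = -12.19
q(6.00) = -1866.00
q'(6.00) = -910.00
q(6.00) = -1866.00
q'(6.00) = -910.00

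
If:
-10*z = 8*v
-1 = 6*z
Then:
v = 5/24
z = -1/6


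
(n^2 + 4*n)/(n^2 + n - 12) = n/(n - 3)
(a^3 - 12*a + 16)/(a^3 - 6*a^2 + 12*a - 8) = (a + 4)/(a - 2)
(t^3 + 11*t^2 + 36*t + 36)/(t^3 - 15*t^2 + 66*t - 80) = (t^3 + 11*t^2 + 36*t + 36)/(t^3 - 15*t^2 + 66*t - 80)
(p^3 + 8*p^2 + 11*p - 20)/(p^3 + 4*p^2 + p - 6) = (p^2 + 9*p + 20)/(p^2 + 5*p + 6)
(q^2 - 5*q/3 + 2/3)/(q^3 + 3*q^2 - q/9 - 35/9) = 3*(3*q - 2)/(9*q^2 + 36*q + 35)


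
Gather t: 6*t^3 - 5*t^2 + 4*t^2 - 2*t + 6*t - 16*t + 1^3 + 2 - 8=6*t^3 - t^2 - 12*t - 5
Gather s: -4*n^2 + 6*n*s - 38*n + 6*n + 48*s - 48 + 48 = -4*n^2 - 32*n + s*(6*n + 48)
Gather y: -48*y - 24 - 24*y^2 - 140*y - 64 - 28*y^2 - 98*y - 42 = -52*y^2 - 286*y - 130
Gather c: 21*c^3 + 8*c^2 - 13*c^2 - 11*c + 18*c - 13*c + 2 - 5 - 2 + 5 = 21*c^3 - 5*c^2 - 6*c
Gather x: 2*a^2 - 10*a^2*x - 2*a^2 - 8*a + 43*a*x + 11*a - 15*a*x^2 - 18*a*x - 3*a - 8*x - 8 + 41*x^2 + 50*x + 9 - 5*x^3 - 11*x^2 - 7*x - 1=-5*x^3 + x^2*(30 - 15*a) + x*(-10*a^2 + 25*a + 35)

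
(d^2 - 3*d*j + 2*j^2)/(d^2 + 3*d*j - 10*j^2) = (d - j)/(d + 5*j)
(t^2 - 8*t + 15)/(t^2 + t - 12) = (t - 5)/(t + 4)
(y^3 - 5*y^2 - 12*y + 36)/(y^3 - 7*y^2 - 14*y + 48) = (y - 6)/(y - 8)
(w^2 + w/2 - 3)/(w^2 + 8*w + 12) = (w - 3/2)/(w + 6)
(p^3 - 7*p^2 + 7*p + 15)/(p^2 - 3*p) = p - 4 - 5/p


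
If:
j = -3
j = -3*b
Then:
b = 1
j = -3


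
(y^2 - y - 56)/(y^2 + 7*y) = (y - 8)/y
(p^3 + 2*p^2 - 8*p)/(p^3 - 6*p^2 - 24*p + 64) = p/(p - 8)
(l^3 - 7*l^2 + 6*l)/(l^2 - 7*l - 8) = l*(-l^2 + 7*l - 6)/(-l^2 + 7*l + 8)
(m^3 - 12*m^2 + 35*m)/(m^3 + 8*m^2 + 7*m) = (m^2 - 12*m + 35)/(m^2 + 8*m + 7)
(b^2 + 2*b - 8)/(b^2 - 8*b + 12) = (b + 4)/(b - 6)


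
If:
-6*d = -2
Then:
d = 1/3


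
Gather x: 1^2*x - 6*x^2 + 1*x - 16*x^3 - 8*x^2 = -16*x^3 - 14*x^2 + 2*x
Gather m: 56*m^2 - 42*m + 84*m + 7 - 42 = 56*m^2 + 42*m - 35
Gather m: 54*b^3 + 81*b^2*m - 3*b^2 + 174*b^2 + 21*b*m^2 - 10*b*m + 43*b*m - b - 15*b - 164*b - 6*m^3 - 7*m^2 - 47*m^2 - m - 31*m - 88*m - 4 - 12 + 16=54*b^3 + 171*b^2 - 180*b - 6*m^3 + m^2*(21*b - 54) + m*(81*b^2 + 33*b - 120)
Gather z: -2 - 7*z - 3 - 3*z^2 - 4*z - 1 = -3*z^2 - 11*z - 6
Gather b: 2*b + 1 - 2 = 2*b - 1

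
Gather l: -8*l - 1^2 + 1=-8*l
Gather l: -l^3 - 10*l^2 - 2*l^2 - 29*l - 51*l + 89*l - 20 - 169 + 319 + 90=-l^3 - 12*l^2 + 9*l + 220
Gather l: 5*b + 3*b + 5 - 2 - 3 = 8*b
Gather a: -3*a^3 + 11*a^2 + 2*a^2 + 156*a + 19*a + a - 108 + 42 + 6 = -3*a^3 + 13*a^2 + 176*a - 60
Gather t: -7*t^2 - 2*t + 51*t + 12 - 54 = -7*t^2 + 49*t - 42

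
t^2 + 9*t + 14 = (t + 2)*(t + 7)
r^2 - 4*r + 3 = (r - 3)*(r - 1)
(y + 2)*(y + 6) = y^2 + 8*y + 12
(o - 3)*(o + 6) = o^2 + 3*o - 18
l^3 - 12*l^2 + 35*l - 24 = (l - 8)*(l - 3)*(l - 1)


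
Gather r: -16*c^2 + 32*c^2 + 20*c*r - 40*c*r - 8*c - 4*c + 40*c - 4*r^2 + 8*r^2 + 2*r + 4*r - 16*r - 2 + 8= 16*c^2 + 28*c + 4*r^2 + r*(-20*c - 10) + 6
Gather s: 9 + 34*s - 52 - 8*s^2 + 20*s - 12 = -8*s^2 + 54*s - 55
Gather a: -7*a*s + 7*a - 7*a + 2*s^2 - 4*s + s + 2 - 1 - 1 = -7*a*s + 2*s^2 - 3*s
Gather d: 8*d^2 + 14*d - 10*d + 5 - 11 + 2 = 8*d^2 + 4*d - 4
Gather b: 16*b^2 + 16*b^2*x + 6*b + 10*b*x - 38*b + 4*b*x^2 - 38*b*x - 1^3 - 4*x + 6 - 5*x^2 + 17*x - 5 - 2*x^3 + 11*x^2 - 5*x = b^2*(16*x + 16) + b*(4*x^2 - 28*x - 32) - 2*x^3 + 6*x^2 + 8*x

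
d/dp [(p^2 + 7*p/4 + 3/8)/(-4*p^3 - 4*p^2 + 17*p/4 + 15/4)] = (128*p^4 + 448*p^3 + 504*p^2 + 336*p + 159)/(2*(256*p^6 + 512*p^5 - 288*p^4 - 1024*p^3 - 191*p^2 + 510*p + 225))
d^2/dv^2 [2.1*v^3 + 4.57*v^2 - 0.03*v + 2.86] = 12.6*v + 9.14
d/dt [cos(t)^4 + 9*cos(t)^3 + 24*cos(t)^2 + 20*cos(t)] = -(4*cos(t)^3 + 27*cos(t)^2 + 48*cos(t) + 20)*sin(t)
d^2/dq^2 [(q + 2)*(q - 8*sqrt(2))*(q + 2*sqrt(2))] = 6*q - 12*sqrt(2) + 4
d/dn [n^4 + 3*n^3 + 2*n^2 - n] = 4*n^3 + 9*n^2 + 4*n - 1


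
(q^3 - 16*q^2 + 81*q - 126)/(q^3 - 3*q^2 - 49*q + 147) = (q - 6)/(q + 7)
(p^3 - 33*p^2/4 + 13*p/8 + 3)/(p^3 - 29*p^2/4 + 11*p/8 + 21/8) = (p - 8)/(p - 7)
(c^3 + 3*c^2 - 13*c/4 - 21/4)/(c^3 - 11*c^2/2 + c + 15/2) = (c + 7/2)/(c - 5)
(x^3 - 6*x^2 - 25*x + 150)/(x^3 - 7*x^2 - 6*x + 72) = (x^2 - 25)/(x^2 - x - 12)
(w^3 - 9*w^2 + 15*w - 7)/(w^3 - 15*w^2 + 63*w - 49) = (w - 1)/(w - 7)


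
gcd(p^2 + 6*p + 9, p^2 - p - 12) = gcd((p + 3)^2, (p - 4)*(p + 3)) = p + 3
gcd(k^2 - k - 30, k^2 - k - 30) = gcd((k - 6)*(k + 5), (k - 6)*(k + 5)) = k^2 - k - 30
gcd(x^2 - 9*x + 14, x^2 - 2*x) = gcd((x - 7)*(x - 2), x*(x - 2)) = x - 2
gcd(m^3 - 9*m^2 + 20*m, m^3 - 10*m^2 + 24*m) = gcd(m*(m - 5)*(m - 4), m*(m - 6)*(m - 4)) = m^2 - 4*m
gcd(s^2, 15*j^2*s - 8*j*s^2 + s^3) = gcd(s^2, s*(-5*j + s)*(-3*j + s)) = s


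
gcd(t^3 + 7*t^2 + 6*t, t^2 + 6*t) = t^2 + 6*t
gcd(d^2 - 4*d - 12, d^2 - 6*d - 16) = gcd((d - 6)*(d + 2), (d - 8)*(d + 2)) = d + 2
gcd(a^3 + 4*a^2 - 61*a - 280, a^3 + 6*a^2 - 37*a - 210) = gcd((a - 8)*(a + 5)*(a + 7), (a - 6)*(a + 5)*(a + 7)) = a^2 + 12*a + 35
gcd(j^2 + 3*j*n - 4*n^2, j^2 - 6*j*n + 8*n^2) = 1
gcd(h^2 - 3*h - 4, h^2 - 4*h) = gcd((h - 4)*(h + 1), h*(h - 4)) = h - 4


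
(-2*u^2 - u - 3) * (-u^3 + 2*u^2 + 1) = 2*u^5 - 3*u^4 + u^3 - 8*u^2 - u - 3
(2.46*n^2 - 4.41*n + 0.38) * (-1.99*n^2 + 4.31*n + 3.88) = -4.8954*n^4 + 19.3785*n^3 - 10.2185*n^2 - 15.473*n + 1.4744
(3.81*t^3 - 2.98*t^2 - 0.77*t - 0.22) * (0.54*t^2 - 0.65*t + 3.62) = 2.0574*t^5 - 4.0857*t^4 + 15.3134*t^3 - 10.4059*t^2 - 2.6444*t - 0.7964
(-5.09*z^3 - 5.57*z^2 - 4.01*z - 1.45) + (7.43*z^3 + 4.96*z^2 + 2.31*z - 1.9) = 2.34*z^3 - 0.61*z^2 - 1.7*z - 3.35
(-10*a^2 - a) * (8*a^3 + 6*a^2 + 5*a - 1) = -80*a^5 - 68*a^4 - 56*a^3 + 5*a^2 + a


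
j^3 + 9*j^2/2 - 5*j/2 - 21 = (j - 2)*(j + 3)*(j + 7/2)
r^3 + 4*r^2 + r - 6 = (r - 1)*(r + 2)*(r + 3)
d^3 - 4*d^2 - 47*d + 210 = (d - 6)*(d - 5)*(d + 7)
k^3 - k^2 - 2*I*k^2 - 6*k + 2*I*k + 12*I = (k - 3)*(k + 2)*(k - 2*I)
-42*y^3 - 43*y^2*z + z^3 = (-7*y + z)*(y + z)*(6*y + z)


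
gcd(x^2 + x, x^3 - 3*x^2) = x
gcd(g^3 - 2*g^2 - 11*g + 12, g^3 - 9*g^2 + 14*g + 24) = g - 4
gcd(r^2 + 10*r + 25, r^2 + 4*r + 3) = 1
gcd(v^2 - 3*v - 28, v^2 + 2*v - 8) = v + 4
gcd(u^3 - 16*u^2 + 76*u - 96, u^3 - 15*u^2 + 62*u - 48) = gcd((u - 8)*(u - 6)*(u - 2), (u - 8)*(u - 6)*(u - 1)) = u^2 - 14*u + 48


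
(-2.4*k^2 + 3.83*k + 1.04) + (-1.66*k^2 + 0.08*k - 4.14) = -4.06*k^2 + 3.91*k - 3.1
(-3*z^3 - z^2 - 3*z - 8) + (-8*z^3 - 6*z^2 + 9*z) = -11*z^3 - 7*z^2 + 6*z - 8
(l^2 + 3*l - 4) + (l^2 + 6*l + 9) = 2*l^2 + 9*l + 5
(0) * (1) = 0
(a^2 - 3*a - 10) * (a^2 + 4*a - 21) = a^4 + a^3 - 43*a^2 + 23*a + 210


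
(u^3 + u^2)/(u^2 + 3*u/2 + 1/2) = 2*u^2/(2*u + 1)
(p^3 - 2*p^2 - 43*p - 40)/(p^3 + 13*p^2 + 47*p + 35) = (p - 8)/(p + 7)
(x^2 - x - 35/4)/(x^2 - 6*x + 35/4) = (2*x + 5)/(2*x - 5)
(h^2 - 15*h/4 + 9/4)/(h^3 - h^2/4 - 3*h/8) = 2*(h - 3)/(h*(2*h + 1))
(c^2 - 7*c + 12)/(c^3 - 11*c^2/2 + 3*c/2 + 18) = 2/(2*c + 3)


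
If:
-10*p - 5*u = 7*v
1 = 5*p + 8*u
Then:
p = -56*v/55 - 1/11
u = 7*v/11 + 2/11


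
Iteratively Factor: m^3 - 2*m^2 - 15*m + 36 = (m - 3)*(m^2 + m - 12) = (m - 3)*(m + 4)*(m - 3)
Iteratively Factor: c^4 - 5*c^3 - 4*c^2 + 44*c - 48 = (c + 3)*(c^3 - 8*c^2 + 20*c - 16) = (c - 4)*(c + 3)*(c^2 - 4*c + 4) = (c - 4)*(c - 2)*(c + 3)*(c - 2)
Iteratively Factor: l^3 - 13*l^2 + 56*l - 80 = (l - 4)*(l^2 - 9*l + 20) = (l - 5)*(l - 4)*(l - 4)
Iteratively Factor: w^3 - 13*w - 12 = (w + 1)*(w^2 - w - 12) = (w + 1)*(w + 3)*(w - 4)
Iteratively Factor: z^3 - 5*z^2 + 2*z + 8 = (z - 2)*(z^2 - 3*z - 4) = (z - 2)*(z + 1)*(z - 4)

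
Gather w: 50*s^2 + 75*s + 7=50*s^2 + 75*s + 7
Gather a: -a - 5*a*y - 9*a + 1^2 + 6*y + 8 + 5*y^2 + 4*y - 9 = a*(-5*y - 10) + 5*y^2 + 10*y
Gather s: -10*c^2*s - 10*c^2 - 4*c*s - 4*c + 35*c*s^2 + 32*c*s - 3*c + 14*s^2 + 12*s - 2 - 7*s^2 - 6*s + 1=-10*c^2 - 7*c + s^2*(35*c + 7) + s*(-10*c^2 + 28*c + 6) - 1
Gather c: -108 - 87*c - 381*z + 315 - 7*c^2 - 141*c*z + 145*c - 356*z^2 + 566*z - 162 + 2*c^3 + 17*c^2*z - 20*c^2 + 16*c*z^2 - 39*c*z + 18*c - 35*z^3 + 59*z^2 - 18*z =2*c^3 + c^2*(17*z - 27) + c*(16*z^2 - 180*z + 76) - 35*z^3 - 297*z^2 + 167*z + 45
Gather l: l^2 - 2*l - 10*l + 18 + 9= l^2 - 12*l + 27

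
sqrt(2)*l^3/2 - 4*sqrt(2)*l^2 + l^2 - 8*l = l*(l - 8)*(sqrt(2)*l/2 + 1)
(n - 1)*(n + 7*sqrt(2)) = n^2 - n + 7*sqrt(2)*n - 7*sqrt(2)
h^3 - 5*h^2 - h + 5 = (h - 5)*(h - 1)*(h + 1)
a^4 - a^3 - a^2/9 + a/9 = a*(a - 1)*(a - 1/3)*(a + 1/3)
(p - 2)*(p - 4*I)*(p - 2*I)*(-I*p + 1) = -I*p^4 - 5*p^3 + 2*I*p^3 + 10*p^2 + 2*I*p^2 - 8*p - 4*I*p + 16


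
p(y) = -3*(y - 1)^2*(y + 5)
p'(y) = -3*(y - 1)^2 - 3*(y + 5)*(2*y - 2) = 9*(-y - 3)*(y - 1)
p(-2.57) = -92.91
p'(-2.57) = 13.82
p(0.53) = -3.66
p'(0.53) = 14.93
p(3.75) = -198.52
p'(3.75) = -167.06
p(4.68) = -393.27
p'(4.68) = -254.36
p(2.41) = -44.20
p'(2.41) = -68.65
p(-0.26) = -22.58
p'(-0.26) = 31.07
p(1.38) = -2.76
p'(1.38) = -14.98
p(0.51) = -3.97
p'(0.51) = 15.48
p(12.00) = -6171.00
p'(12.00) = -1485.00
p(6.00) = -825.00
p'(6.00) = -405.00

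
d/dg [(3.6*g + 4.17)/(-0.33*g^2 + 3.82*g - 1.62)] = (1.188*g^2 + 2.7522*g - 21.7614)/(0.1089*g^4 - 2.5212*g^3 + 15.6616*g^2 - 12.3768*g + 2.6244)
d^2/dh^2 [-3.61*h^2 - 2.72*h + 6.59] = -7.22000000000000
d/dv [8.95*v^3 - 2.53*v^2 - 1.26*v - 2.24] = 26.85*v^2 - 5.06*v - 1.26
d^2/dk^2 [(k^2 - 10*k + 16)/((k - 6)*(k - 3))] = 2*(-k^3 - 6*k^2 + 108*k - 288)/(k^6 - 27*k^5 + 297*k^4 - 1701*k^3 + 5346*k^2 - 8748*k + 5832)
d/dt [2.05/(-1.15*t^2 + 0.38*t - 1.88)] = (4.715*t - 0.779)/(1.15*t^2 - 0.38*t + 1.88)^2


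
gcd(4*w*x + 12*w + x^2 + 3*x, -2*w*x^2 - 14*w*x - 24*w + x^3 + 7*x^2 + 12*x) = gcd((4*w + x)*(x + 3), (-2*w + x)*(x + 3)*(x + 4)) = x + 3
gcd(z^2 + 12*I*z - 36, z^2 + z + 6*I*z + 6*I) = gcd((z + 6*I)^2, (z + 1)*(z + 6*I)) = z + 6*I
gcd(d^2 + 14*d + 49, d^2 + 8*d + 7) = d + 7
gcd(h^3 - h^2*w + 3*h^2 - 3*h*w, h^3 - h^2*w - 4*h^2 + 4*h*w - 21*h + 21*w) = -h^2 + h*w - 3*h + 3*w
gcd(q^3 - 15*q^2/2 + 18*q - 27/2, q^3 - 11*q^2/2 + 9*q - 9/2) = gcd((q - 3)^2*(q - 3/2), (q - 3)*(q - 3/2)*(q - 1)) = q^2 - 9*q/2 + 9/2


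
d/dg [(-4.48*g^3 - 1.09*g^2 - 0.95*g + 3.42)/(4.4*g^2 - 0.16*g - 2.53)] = (-19.712*g^4 + 1.4336*g^3 + 38.3576*g^2 - 24.5806*g + 2.9507)/(19.36*g^4 - 1.408*g^3 - 22.2384*g^2 + 0.8096*g + 6.4009)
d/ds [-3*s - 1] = -3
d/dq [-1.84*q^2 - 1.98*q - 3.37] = -3.68*q - 1.98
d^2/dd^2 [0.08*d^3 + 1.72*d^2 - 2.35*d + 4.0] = 0.48*d + 3.44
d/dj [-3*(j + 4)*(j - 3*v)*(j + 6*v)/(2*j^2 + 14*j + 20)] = 3*((j + 4)*(j - 3*v)*(j + 6*v)*(2*j + 7) - (j^2 + 7*j + 10)*((j + 4)*(j - 3*v) + (j + 4)*(j + 6*v) + (j - 3*v)*(j + 6*v)))/(2*(j^2 + 7*j + 10)^2)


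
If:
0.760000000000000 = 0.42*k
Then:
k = 1.81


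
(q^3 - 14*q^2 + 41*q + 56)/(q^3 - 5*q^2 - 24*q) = (q^2 - 6*q - 7)/(q*(q + 3))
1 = 1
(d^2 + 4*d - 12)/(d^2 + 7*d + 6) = (d - 2)/(d + 1)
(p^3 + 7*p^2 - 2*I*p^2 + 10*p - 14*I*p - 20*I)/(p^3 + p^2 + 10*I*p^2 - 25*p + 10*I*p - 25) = (p^3 + p^2*(7 - 2*I) + p*(10 - 14*I) - 20*I)/(p^3 + p^2*(1 + 10*I) + p*(-25 + 10*I) - 25)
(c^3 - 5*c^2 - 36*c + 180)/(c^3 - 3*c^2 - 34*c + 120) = (c - 6)/(c - 4)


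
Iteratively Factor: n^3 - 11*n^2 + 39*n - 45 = (n - 3)*(n^2 - 8*n + 15) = (n - 3)^2*(n - 5)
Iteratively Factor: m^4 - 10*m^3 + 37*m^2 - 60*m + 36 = (m - 2)*(m^3 - 8*m^2 + 21*m - 18) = (m - 3)*(m - 2)*(m^2 - 5*m + 6) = (m - 3)*(m - 2)^2*(m - 3)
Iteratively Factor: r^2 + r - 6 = (r - 2)*(r + 3)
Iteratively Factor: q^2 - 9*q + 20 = (q - 5)*(q - 4)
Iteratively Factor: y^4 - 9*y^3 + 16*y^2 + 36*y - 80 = (y - 2)*(y^3 - 7*y^2 + 2*y + 40) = (y - 5)*(y - 2)*(y^2 - 2*y - 8) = (y - 5)*(y - 2)*(y + 2)*(y - 4)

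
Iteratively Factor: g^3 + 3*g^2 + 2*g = (g)*(g^2 + 3*g + 2) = g*(g + 1)*(g + 2)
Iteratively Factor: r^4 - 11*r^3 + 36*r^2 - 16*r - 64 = (r - 4)*(r^3 - 7*r^2 + 8*r + 16) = (r - 4)^2*(r^2 - 3*r - 4) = (r - 4)^3*(r + 1)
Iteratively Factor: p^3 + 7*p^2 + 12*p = (p + 4)*(p^2 + 3*p) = p*(p + 4)*(p + 3)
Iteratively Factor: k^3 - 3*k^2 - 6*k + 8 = (k - 4)*(k^2 + k - 2) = (k - 4)*(k + 2)*(k - 1)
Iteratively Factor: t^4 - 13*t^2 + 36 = (t + 3)*(t^3 - 3*t^2 - 4*t + 12) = (t + 2)*(t + 3)*(t^2 - 5*t + 6) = (t - 2)*(t + 2)*(t + 3)*(t - 3)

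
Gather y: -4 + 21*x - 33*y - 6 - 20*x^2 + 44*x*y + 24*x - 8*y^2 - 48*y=-20*x^2 + 45*x - 8*y^2 + y*(44*x - 81) - 10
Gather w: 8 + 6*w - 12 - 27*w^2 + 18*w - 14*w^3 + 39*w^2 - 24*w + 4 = -14*w^3 + 12*w^2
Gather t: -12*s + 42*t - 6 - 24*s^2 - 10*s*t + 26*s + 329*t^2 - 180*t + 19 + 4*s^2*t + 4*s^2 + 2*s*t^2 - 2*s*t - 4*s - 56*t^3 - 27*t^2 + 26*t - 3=-20*s^2 + 10*s - 56*t^3 + t^2*(2*s + 302) + t*(4*s^2 - 12*s - 112) + 10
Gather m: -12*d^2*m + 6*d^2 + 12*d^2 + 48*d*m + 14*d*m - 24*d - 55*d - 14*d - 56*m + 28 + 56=18*d^2 - 93*d + m*(-12*d^2 + 62*d - 56) + 84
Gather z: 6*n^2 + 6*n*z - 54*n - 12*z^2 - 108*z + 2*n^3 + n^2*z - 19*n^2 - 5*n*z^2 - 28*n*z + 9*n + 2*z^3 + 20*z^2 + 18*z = 2*n^3 - 13*n^2 - 45*n + 2*z^3 + z^2*(8 - 5*n) + z*(n^2 - 22*n - 90)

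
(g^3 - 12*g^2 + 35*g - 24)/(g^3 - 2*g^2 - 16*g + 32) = (g^3 - 12*g^2 + 35*g - 24)/(g^3 - 2*g^2 - 16*g + 32)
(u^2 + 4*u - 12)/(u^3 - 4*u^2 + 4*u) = (u + 6)/(u*(u - 2))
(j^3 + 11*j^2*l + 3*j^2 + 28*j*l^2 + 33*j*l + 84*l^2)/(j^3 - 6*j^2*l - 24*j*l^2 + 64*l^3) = (j^2 + 7*j*l + 3*j + 21*l)/(j^2 - 10*j*l + 16*l^2)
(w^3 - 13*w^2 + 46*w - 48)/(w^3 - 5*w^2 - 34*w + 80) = (w - 3)/(w + 5)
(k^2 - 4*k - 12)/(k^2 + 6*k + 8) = (k - 6)/(k + 4)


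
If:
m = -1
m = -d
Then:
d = 1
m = -1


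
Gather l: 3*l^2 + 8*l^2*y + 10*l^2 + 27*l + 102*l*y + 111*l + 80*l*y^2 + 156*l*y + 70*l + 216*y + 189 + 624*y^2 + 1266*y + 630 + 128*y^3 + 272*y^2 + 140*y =l^2*(8*y + 13) + l*(80*y^2 + 258*y + 208) + 128*y^3 + 896*y^2 + 1622*y + 819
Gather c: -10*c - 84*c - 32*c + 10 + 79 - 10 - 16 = 63 - 126*c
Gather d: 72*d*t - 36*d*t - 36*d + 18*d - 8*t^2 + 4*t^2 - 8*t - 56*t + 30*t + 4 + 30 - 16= d*(36*t - 18) - 4*t^2 - 34*t + 18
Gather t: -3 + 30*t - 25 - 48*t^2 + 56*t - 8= -48*t^2 + 86*t - 36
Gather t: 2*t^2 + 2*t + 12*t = 2*t^2 + 14*t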